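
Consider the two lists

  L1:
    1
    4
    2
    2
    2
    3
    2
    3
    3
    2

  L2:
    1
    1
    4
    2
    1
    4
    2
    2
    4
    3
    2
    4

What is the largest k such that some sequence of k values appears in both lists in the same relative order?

7

Let dp[i][j] be the LCS length of the first i values of L1 and the first j values of L2. dp[i][j] = dp[i-1][j-1]+1 when the i-th and j-th values match, else max(dp[i-1][j], dp[i][j-1]).
    ·  1  1  4  2  1  4  2  2  4  3  2  4
 ·  0  0  0  0  0  0  0  0  0  0  0  0  0
 1  0  1  1  1  1  1  1  1  1  1  1  1  1
 4  0  1  1  2  2  2  2  2  2  2  2  2  2
 2  0  1  1  2  3  3  3  3  3  3  3  3  3
 2  0  1  1  2  3  3  3  4  4  4  4  4  4
 2  0  1  1  2  3  3  3  4  5  5  5  5  5
 3  0  1  1  2  3  3  3  4  5  5  6  6  6
 2  0  1  1  2  3  3  3  4  5  5  6  7  7
 3  0  1  1  2  3  3  3  4  5  5  6  7  7
 3  0  1  1  2  3  3  3  4  5  5  6  7  7
 2  0  1  1  2  3  3  3  4  5  5  6  7  7
dp[10][12] = 7. One LCS (by backtracking along matches): 1, 4, 2, 2, 2, 3, 2.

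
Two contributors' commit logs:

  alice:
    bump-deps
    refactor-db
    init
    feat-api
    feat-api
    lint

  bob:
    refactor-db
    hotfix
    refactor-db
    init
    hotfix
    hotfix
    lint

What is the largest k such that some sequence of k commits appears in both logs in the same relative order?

Match refactor-db (alice #2, bob #3), init (alice #3, bob #4), lint (alice #6, bob #7) — 3 commits in the same relative order in both. The LCS DP gives dp[6][7] = 3, so this is optimal.

3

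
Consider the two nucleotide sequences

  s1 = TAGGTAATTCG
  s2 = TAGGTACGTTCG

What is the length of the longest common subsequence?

Let dp[i][j] be the LCS length of the first i bases of s1 and the first j bases of s2. dp[i][j] = dp[i-1][j-1]+1 when the i-th and j-th bases match, else max(dp[i-1][j], dp[i][j-1]).
    ·  T  A  G  G  T  A  C  G  T  T  C  G
 ·  0  0  0  0  0  0  0  0  0  0  0  0  0
 T  0  1  1  1  1  1  1  1  1  1  1  1  1
 A  0  1  2  2  2  2  2  2  2  2  2  2  2
 G  0  1  2  3  3  3  3  3  3  3  3  3  3
 G  0  1  2  3  4  4  4  4  4  4  4  4  4
 T  0  1  2  3  4  5  5  5  5  5  5  5  5
 A  0  1  2  3  4  5  6  6  6  6  6  6  6
 A  0  1  2  3  4  5  6  6  6  6  6  6  6
 T  0  1  2  3  4  5  6  6  6  7  7  7  7
 T  0  1  2  3  4  5  6  6  6  7  8  8  8
 C  0  1  2  3  4  5  6  7  7  7  8  9  9
 G  0  1  2  3  4  5  6  7  8  8  8  9 10
dp[11][12] = 10. One LCS (by backtracking along matches): TAGGTATTCG.

10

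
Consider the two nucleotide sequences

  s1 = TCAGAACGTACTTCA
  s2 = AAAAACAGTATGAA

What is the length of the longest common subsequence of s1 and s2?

Taking A [3,3], then A [5,4], then A [6,5], then C [7,6], then G [8,8], then T [9,9], then A [10,10], then T [12,11], then A [15,14] gives a common subsequence of length 9. Since dp[15][14] = 9, nothing longer is possible.

9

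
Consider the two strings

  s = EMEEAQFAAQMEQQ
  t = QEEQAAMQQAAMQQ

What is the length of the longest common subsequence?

Match E at s[1]=t[2] → E at s[3]=t[3] → A at s[5]=t[6] → Q at s[6]=t[9] → A at s[8]=t[10] → A at s[9]=t[11] → M at s[11]=t[12] → Q at s[13]=t[13] → Q at s[14]=t[14] — 9 characters in the same relative order in both, and the DP table's final entry dp[14][14] is also 9, so no common subsequence is longer.

9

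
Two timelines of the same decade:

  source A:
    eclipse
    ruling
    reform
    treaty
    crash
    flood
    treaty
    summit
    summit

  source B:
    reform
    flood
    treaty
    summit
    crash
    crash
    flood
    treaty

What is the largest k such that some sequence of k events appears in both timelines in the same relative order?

Taking reform at source A[3]=source B[1]; then treaty at source A[4]=source B[3]; then crash at source A[5]=source B[6]; then flood at source A[6]=source B[7]; then treaty at source A[7]=source B[8] gives a common subsequence of length 5. dp[9][8] = 5 confirms this is the maximum.

5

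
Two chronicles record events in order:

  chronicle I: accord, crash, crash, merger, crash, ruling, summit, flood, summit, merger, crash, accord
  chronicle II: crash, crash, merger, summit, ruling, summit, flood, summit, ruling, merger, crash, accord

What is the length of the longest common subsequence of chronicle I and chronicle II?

10

Pick crash [2,1], then crash [3,2], then merger [4,3], then ruling [6,5], then summit [7,6], then flood [8,7], then summit [9,8], then merger [10,10], then crash [11,11], then accord [12,12]; all 10 events appear in both, in order, and the DP table's final entry dp[12][12] is also 10, so no common subsequence is longer.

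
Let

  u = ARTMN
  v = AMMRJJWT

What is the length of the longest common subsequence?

3

Let dp[i][j] be the LCS length of the first i characters of u and the first j characters of v. dp[i][j] = dp[i-1][j-1]+1 when the i-th and j-th characters match, else max(dp[i-1][j], dp[i][j-1]).
    ·  A  M  M  R  J  J  W  T
 ·  0  0  0  0  0  0  0  0  0
 A  0  1  1  1  1  1  1  1  1
 R  0  1  1  1  2  2  2  2  2
 T  0  1  1  1  2  2  2  2  3
 M  0  1  2  2  2  2  2  2  3
 N  0  1  2  2  2  2  2  2  3
dp[5][8] = 3. One LCS (by backtracking along matches): ART.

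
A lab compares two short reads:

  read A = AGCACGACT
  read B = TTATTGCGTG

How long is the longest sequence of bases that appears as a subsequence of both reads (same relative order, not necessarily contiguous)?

Let dp[i][j] be the LCS length of the first i bases of read A and the first j bases of read B. dp[i][j] = dp[i-1][j-1]+1 when the i-th and j-th bases match, else max(dp[i-1][j], dp[i][j-1]).
    ·  T  T  A  T  T  G  C  G  T  G
 ·  0  0  0  0  0  0  0  0  0  0  0
 A  0  0  0  1  1  1  1  1  1  1  1
 G  0  0  0  1  1  1  2  2  2  2  2
 C  0  0  0  1  1  1  2  3  3  3  3
 A  0  0  0  1  1  1  2  3  3  3  3
 C  0  0  0  1  1  1  2  3  3  3  3
 G  0  0  0  1  1  1  2  3  4  4  4
 A  0  0  0  1  1  1  2  3  4  4  4
 C  0  0  0  1  1  1  2  3  4  4  4
 T  0  1  1  1  2  2  2  3  4  5  5
dp[9][10] = 5. One LCS (by backtracking along matches): AGCGT.

5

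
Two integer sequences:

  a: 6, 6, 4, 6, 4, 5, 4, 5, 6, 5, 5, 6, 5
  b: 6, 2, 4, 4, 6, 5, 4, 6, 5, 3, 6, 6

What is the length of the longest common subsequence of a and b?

Taking 6 [1,1]; then 4 [3,4]; then 6 [4,5]; then 5 [6,6]; then 4 [7,7]; then 5 [8,9]; then 6 [9,11]; then 6 [12,12] gives a common subsequence of length 8, and the DP table's final entry dp[13][12] is also 8, so no common subsequence is longer.

8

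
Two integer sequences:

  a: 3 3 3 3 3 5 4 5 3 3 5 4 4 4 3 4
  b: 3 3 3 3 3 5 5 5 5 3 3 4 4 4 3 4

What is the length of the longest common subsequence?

14

Taking 3 at a[1]=b[1], then 3 at a[2]=b[2], then 3 at a[3]=b[3], then 3 at a[4]=b[4], then 3 at a[5]=b[5], then 5 at a[6]=b[8], then 5 at a[8]=b[9], then 3 at a[9]=b[10], then 3 at a[10]=b[11], then 4 at a[12]=b[12], then 4 at a[13]=b[13], then 4 at a[14]=b[14], then 3 at a[15]=b[15], then 4 at a[16]=b[16] gives a common subsequence of length 14, and the DP table's final entry dp[16][16] is also 14, so no common subsequence is longer.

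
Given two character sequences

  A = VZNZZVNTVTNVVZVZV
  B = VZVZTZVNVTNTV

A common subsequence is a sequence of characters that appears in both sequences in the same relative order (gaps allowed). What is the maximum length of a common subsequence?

10

Pick V [1,1] → Z [2,2] → Z [4,4] → Z [5,6] → V [6,7] → N [7,8] → V [9,9] → T [10,10] → N [11,11] → V [17,13]; all 10 characters appear in both, in order. dp[17][13] = 10 confirms this is the maximum.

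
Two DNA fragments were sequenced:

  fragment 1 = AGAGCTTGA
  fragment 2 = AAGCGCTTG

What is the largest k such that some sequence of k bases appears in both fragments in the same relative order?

Pick A at fragment 1[1]=fragment 2[2], then G at fragment 1[2]=fragment 2[3], then G at fragment 1[4]=fragment 2[5], then C at fragment 1[5]=fragment 2[6], then T at fragment 1[6]=fragment 2[7], then T at fragment 1[7]=fragment 2[8], then G at fragment 1[8]=fragment 2[9]; all 7 bases appear in both, in order. Since dp[9][9] = 7, nothing longer is possible.

7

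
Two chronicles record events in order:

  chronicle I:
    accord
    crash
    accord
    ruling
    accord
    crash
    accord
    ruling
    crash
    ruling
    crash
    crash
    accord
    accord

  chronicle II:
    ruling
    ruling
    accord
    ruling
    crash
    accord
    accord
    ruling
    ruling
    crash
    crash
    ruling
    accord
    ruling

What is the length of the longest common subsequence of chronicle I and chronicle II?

9

Match accord (chronicle I #1, chronicle II #3); then crash (chronicle I #2, chronicle II #5); then accord (chronicle I #5, chronicle II #6); then accord (chronicle I #7, chronicle II #7); then ruling (chronicle I #8, chronicle II #8); then ruling (chronicle I #10, chronicle II #9); then crash (chronicle I #11, chronicle II #10); then crash (chronicle I #12, chronicle II #11); then accord (chronicle I #13, chronicle II #13) — 9 events in the same relative order in both, and the DP table's final entry dp[14][14] is also 9, so no common subsequence is longer.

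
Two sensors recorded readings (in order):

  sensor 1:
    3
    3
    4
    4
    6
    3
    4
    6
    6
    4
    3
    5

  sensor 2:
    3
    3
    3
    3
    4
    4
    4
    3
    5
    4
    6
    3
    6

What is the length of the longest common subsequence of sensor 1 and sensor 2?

Pick 3 at sensor 1[1]=sensor 2[3], 3 at sensor 1[2]=sensor 2[4], 4 at sensor 1[3]=sensor 2[6], 4 at sensor 1[4]=sensor 2[7], 3 at sensor 1[6]=sensor 2[8], 4 at sensor 1[7]=sensor 2[10], 6 at sensor 1[8]=sensor 2[11], 6 at sensor 1[9]=sensor 2[13]; all 8 values appear in both, in order, and the DP table's final entry dp[12][13] is also 8, so no common subsequence is longer.

8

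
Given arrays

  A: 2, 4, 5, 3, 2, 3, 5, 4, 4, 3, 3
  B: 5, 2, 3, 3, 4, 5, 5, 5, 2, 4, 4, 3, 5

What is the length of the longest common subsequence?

Taking 2 (A #1, B #2), 4 (A #2, B #5), 5 (A #3, B #8), 2 (A #5, B #9), 4 (A #8, B #10), 4 (A #9, B #11), 3 (A #10, B #12) gives a common subsequence of length 7. The LCS DP gives dp[11][13] = 7, so this is optimal.

7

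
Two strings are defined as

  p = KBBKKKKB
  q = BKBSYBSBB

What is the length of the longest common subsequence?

One common subsequence of length 4: K [1,2], then B [2,6], then B [3,8], then B [8,9], and the DP table's final entry dp[8][9] is also 4, so no common subsequence is longer.

4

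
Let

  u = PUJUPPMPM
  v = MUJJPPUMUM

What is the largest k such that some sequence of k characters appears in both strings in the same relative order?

6

Taking U (u #2, v #2); then J (u #3, v #4); then P (u #5, v #5); then P (u #6, v #6); then M (u #7, v #8); then M (u #9, v #10) gives a common subsequence of length 6, and the DP table's final entry dp[9][10] is also 6, so no common subsequence is longer.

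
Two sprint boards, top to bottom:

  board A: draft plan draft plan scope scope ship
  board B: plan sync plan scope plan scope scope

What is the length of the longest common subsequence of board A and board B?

Taking plan [2,3] → plan [4,5] → scope [5,6] → scope [6,7] gives a common subsequence of length 4. The LCS DP gives dp[7][7] = 4, so this is optimal.

4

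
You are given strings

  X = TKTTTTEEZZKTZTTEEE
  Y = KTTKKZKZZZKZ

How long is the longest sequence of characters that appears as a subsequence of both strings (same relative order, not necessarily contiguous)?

Pick K [2,1], then T [3,2], then T [4,3], then Z [9,9], then Z [10,10], then K [11,11], then Z [13,12]; all 7 characters appear in both, in order. dp[18][12] = 7 confirms this is the maximum.

7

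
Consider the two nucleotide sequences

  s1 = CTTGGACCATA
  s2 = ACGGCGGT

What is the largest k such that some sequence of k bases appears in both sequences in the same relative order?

Pick C at s1[1]=s2[2]; then G at s1[4]=s2[3]; then G at s1[5]=s2[4]; then C at s1[7]=s2[5]; then T at s1[10]=s2[8]; all 5 bases appear in both, in order. Since dp[11][8] = 5, nothing longer is possible.

5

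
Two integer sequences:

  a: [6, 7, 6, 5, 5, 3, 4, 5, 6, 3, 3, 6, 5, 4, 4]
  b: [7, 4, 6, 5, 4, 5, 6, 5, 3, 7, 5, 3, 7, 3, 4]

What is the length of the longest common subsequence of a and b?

9

Pick 7 at a[2]=b[1]; then 6 at a[3]=b[3]; then 5 at a[4]=b[6]; then 5 at a[5]=b[8]; then 3 at a[6]=b[9]; then 5 at a[8]=b[11]; then 3 at a[10]=b[12]; then 3 at a[11]=b[14]; then 4 at a[15]=b[15]; all 9 values appear in both, in order. dp[15][15] = 9 confirms this is the maximum.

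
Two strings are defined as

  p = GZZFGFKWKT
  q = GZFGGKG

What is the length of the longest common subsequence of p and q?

5

Match G at p[1]=q[1] → Z at p[3]=q[2] → F at p[4]=q[3] → G at p[5]=q[5] → K at p[7]=q[6] — 5 characters in the same relative order in both. The LCS DP gives dp[10][7] = 5, so this is optimal.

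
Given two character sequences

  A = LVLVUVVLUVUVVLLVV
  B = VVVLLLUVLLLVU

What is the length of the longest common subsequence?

Taking V [2,1], then V [4,2], then V [6,3], then L [8,6], then U [9,7], then V [10,8], then L [14,10], then L [15,11], then V [16,12] gives a common subsequence of length 9. The LCS DP gives dp[17][13] = 9, so this is optimal.

9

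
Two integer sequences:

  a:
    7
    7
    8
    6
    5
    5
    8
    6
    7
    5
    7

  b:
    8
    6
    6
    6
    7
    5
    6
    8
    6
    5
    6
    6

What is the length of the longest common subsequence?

6

One common subsequence of length 6: 8 (a #3, b #1), then 6 (a #4, b #4), then 5 (a #5, b #6), then 8 (a #7, b #8), then 6 (a #8, b #9), then 5 (a #10, b #10). dp[11][12] = 6 confirms this is the maximum.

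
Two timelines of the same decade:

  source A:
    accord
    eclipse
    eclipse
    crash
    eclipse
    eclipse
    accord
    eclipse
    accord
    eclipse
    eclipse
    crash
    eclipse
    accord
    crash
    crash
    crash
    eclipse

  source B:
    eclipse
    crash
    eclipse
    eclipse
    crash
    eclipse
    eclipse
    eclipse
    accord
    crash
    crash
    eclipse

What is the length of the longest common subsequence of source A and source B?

11

Match eclipse [3,1], then crash [4,2], then eclipse [5,3], then eclipse [6,4], then eclipse [10,6], then eclipse [11,7], then eclipse [13,8], then accord [14,9], then crash [16,10], then crash [17,11], then eclipse [18,12] — 11 events in the same relative order in both, and the DP table's final entry dp[18][12] is also 11, so no common subsequence is longer.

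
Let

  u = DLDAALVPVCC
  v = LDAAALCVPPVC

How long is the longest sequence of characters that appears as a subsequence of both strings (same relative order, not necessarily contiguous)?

One common subsequence of length 9: L [2,1] → D [3,2] → A [4,4] → A [5,5] → L [6,6] → V [7,8] → P [8,10] → V [9,11] → C [11,12]. Since dp[11][12] = 9, nothing longer is possible.

9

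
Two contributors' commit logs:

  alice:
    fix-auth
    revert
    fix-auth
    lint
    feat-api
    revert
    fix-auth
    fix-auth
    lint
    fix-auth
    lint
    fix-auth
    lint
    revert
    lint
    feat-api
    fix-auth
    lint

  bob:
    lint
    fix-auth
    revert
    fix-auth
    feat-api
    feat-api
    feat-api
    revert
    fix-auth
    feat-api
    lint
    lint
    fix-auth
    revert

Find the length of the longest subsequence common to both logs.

Taking fix-auth [1,2], revert [2,3], fix-auth [3,4], feat-api [5,7], revert [6,8], fix-auth [7,9], lint [9,11], lint [11,12], fix-auth [12,13], revert [14,14] gives a common subsequence of length 10. The LCS DP gives dp[18][14] = 10, so this is optimal.

10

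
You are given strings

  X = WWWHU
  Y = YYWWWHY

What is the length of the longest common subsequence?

4

Match W at X[1]=Y[3]; then W at X[2]=Y[4]; then W at X[3]=Y[5]; then H at X[4]=Y[6] — 4 characters in the same relative order in both. The LCS DP gives dp[5][7] = 4, so this is optimal.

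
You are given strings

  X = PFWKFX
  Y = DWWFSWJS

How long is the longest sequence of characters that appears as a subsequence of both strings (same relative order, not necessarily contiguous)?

2

Taking F at X[2]=Y[4], then W at X[3]=Y[6] gives a common subsequence of length 2. Since dp[6][8] = 2, nothing longer is possible.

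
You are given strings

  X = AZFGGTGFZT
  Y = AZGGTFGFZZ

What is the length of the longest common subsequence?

Let dp[i][j] be the LCS length of the first i characters of X and the first j characters of Y. dp[i][j] = dp[i-1][j-1]+1 when the i-th and j-th characters match, else max(dp[i-1][j], dp[i][j-1]).
    ·  A  Z  G  G  T  F  G  F  Z  Z
 ·  0  0  0  0  0  0  0  0  0  0  0
 A  0  1  1  1  1  1  1  1  1  1  1
 Z  0  1  2  2  2  2  2  2  2  2  2
 F  0  1  2  2  2  2  3  3  3  3  3
 G  0  1  2  3  3  3  3  4  4  4  4
 G  0  1  2  3  4  4  4  4  4  4  4
 T  0  1  2  3  4  5  5  5  5  5  5
 G  0  1  2  3  4  5  5  6  6  6  6
 F  0  1  2  3  4  5  6  6  7  7  7
 Z  0  1  2  3  4  5  6  6  7  8  8
 T  0  1  2  3  4  5  6  6  7  8  8
dp[10][10] = 8. One LCS (by backtracking along matches): AZGGTGFZ.

8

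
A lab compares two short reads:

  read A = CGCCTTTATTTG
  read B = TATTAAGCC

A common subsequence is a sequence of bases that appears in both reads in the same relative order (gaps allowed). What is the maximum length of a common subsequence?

5

Let dp[i][j] be the LCS length of the first i bases of read A and the first j bases of read B. dp[i][j] = dp[i-1][j-1]+1 when the i-th and j-th bases match, else max(dp[i-1][j], dp[i][j-1]).
    ·  T  A  T  T  A  A  G  C  C
 ·  0  0  0  0  0  0  0  0  0  0
 C  0  0  0  0  0  0  0  0  1  1
 G  0  0  0  0  0  0  0  1  1  1
 C  0  0  0  0  0  0  0  1  2  2
 C  0  0  0  0  0  0  0  1  2  3
 T  0  1  1  1  1  1  1  1  2  3
 T  0  1  1  2  2  2  2  2  2  3
 T  0  1  1  2  3  3  3  3  3  3
 A  0  1  2  2  3  4  4  4  4  4
 T  0  1  2  3  3  4  4  4  4  4
 T  0  1  2  3  4  4  4  4  4  4
 T  0  1  2  3  4  4  4  4  4  4
 G  0  1  2  3  4  4  4  5  5  5
dp[12][9] = 5. One LCS (by backtracking along matches): TTTAG.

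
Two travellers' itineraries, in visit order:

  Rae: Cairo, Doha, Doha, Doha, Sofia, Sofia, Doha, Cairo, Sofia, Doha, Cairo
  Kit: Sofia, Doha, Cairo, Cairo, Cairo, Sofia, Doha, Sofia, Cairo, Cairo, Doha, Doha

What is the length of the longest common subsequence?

6

Taking Sofia (Rae #6, Kit #1), Doha (Rae #7, Kit #2), Cairo (Rae #8, Kit #5), Sofia (Rae #9, Kit #6), Doha (Rae #10, Kit #7), Cairo (Rae #11, Kit #10) gives a common subsequence of length 6, and the DP table's final entry dp[11][12] is also 6, so no common subsequence is longer.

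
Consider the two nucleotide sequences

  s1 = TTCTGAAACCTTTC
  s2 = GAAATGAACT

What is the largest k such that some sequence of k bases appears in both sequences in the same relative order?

Let dp[i][j] be the LCS length of the first i bases of s1 and the first j bases of s2. dp[i][j] = dp[i-1][j-1]+1 when the i-th and j-th bases match, else max(dp[i-1][j], dp[i][j-1]).
    ·  G  A  A  A  T  G  A  A  C  T
 ·  0  0  0  0  0  0  0  0  0  0  0
 T  0  0  0  0  0  1  1  1  1  1  1
 T  0  0  0  0  0  1  1  1  1  1  2
 C  0  0  0  0  0  1  1  1  1  2  2
 T  0  0  0  0  0  1  1  1  1  2  3
 G  0  1  1  1  1  1  2  2  2  2  3
 A  0  1  2  2  2  2  2  3  3  3  3
 A  0  1  2  3  3  3  3  3  4  4  4
 A  0  1  2  3  4  4  4  4  4  4  4
 C  0  1  2  3  4  4  4  4  4  5  5
 C  0  1  2  3  4  4  4  4  4  5  5
 T  0  1  2  3  4  5  5  5  5  5  6
 T  0  1  2  3  4  5  5  5  5  5  6
 T  0  1  2  3  4  5  5  5  5  5  6
 C  0  1  2  3  4  5  5  5  5  6  6
dp[14][10] = 6. One LCS (by backtracking along matches): TGAACT.

6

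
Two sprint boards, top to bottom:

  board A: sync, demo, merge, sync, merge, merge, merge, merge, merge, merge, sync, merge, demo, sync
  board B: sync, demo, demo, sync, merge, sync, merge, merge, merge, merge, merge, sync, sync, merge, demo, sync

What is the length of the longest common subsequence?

Pick sync (board A #1, board B #1), then demo (board A #2, board B #3), then merge (board A #3, board B #5), then sync (board A #4, board B #6), then merge (board A #5, board B #7), then merge (board A #6, board B #8), then merge (board A #7, board B #9), then merge (board A #8, board B #10), then merge (board A #9, board B #11), then sync (board A #11, board B #13), then merge (board A #12, board B #14), then demo (board A #13, board B #15), then sync (board A #14, board B #16); all 13 tasks appear in both, in order. The LCS DP gives dp[14][16] = 13, so this is optimal.

13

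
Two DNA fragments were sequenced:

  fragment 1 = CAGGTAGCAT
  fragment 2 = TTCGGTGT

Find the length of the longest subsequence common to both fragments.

One common subsequence of length 6: C (fragment 1 #1, fragment 2 #3); then G (fragment 1 #3, fragment 2 #4); then G (fragment 1 #4, fragment 2 #5); then T (fragment 1 #5, fragment 2 #6); then G (fragment 1 #7, fragment 2 #7); then T (fragment 1 #10, fragment 2 #8), and the DP table's final entry dp[10][8] is also 6, so no common subsequence is longer.

6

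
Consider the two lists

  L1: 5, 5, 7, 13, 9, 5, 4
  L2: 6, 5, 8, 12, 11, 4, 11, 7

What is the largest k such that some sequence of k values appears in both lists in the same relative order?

2

Pick 5 (L1 #1, L2 #2), 7 (L1 #3, L2 #8); all 2 values appear in both, in order. Since dp[7][8] = 2, nothing longer is possible.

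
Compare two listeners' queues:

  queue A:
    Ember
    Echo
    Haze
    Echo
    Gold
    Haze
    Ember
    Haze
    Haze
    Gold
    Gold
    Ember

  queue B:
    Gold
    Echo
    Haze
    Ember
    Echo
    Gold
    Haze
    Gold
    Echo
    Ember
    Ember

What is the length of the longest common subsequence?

7

Match Echo (queue A #2, queue B #2); then Haze (queue A #3, queue B #3); then Echo (queue A #4, queue B #5); then Gold (queue A #5, queue B #6); then Haze (queue A #6, queue B #7); then Ember (queue A #7, queue B #10); then Ember (queue A #12, queue B #11) — 7 songs in the same relative order in both. dp[12][11] = 7 confirms this is the maximum.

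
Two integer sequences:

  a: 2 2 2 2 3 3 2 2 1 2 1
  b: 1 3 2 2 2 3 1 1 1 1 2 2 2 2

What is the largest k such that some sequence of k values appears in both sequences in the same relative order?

7

One common subsequence of length 7: 2 (a #1, b #3), then 2 (a #2, b #4), then 2 (a #3, b #5), then 2 (a #4, b #11), then 2 (a #7, b #12), then 2 (a #8, b #13), then 2 (a #10, b #14). dp[11][14] = 7 confirms this is the maximum.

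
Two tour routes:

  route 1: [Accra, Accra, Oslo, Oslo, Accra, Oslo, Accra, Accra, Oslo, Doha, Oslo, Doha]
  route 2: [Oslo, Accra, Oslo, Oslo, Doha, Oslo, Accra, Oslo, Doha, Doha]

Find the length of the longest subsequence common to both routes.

Match Accra at route 1[2]=route 2[2]; then Oslo at route 1[3]=route 2[3]; then Oslo at route 1[4]=route 2[4]; then Oslo at route 1[6]=route 2[6]; then Accra at route 1[8]=route 2[7]; then Oslo at route 1[9]=route 2[8]; then Doha at route 1[10]=route 2[9]; then Doha at route 1[12]=route 2[10] — 8 stops in the same relative order in both, and the DP table's final entry dp[12][10] is also 8, so no common subsequence is longer.

8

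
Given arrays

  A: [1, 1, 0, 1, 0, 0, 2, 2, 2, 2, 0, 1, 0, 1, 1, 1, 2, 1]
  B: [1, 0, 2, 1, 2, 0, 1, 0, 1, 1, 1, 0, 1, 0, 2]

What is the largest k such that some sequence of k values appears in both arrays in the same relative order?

One common subsequence of length 11: 1 (A #2, B #1) → 0 (A #3, B #2) → 1 (A #4, B #4) → 2 (A #10, B #5) → 0 (A #11, B #6) → 1 (A #12, B #7) → 0 (A #13, B #8) → 1 (A #14, B #10) → 1 (A #15, B #11) → 1 (A #16, B #13) → 2 (A #17, B #15). dp[18][15] = 11 confirms this is the maximum.

11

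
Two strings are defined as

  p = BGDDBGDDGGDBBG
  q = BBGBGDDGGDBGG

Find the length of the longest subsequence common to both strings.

11

Taking B (p #1, q #2), G (p #2, q #3), B (p #5, q #4), G (p #6, q #5), D (p #7, q #6), D (p #8, q #7), G (p #9, q #8), G (p #10, q #9), D (p #11, q #10), B (p #12, q #11), G (p #14, q #13) gives a common subsequence of length 11. Since dp[14][13] = 11, nothing longer is possible.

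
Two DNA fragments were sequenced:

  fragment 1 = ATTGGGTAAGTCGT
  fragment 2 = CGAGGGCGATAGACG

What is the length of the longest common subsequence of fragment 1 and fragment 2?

9

Pick A [1,3], G [4,5], G [5,6], G [6,8], T [7,10], A [8,11], A [9,13], C [12,14], G [13,15]; all 9 bases appear in both, in order, and the DP table's final entry dp[14][15] is also 9, so no common subsequence is longer.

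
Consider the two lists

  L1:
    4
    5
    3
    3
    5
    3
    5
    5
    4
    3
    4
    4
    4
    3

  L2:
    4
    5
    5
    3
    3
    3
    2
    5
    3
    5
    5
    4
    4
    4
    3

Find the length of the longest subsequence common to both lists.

12

Taking 4 [1,1] → 5 [2,3] → 3 [3,5] → 3 [4,6] → 5 [5,8] → 3 [6,9] → 5 [7,10] → 5 [8,11] → 4 [11,12] → 4 [12,13] → 4 [13,14] → 3 [14,15] gives a common subsequence of length 12. dp[14][15] = 12 confirms this is the maximum.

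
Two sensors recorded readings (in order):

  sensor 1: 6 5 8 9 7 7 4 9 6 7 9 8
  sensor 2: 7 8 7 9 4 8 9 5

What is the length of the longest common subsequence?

4

Let dp[i][j] be the LCS length of the first i values of sensor 1 and the first j values of sensor 2. dp[i][j] = dp[i-1][j-1]+1 when the i-th and j-th values match, else max(dp[i-1][j], dp[i][j-1]).
    ·  7  8  7  9  4  8  9  5
 ·  0  0  0  0  0  0  0  0  0
 6  0  0  0  0  0  0  0  0  0
 5  0  0  0  0  0  0  0  0  1
 8  0  0  1  1  1  1  1  1  1
 9  0  0  1  1  2  2  2  2  2
 7  0  1  1  2  2  2  2  2  2
 7  0  1  1  2  2  2  2  2  2
 4  0  1  1  2  2  3  3  3  3
 9  0  1  1  2  3  3  3  4  4
 6  0  1  1  2  3  3  3  4  4
 7  0  1  1  2  3  3  3  4  4
 9  0  1  1  2  3  3  3  4  4
 8  0  1  2  2  3  3  4  4  4
dp[12][8] = 4. One LCS (by backtracking along matches): 8, 9, 4, 9.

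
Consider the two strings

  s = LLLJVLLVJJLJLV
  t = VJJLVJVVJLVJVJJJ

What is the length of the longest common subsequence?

Pick L at s[1]=t[4] → J at s[4]=t[6] → V at s[5]=t[8] → L at s[6]=t[10] → V at s[8]=t[13] → J at s[9]=t[14] → J at s[10]=t[15] → J at s[12]=t[16]; all 8 characters appear in both, in order. dp[14][16] = 8 confirms this is the maximum.

8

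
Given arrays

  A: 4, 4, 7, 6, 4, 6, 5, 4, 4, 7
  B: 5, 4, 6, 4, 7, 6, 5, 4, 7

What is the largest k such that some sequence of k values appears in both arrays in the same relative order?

7

Let dp[i][j] be the LCS length of the first i values of A and the first j values of B. dp[i][j] = dp[i-1][j-1]+1 when the i-th and j-th values match, else max(dp[i-1][j], dp[i][j-1]).
    ·  5  4  6  4  7  6  5  4  7
 ·  0  0  0  0  0  0  0  0  0  0
 4  0  0  1  1  1  1  1  1  1  1
 4  0  0  1  1  2  2  2  2  2  2
 7  0  0  1  1  2  3  3  3  3  3
 6  0  0  1  2  2  3  4  4  4  4
 4  0  0  1  2  3  3  4  4  5  5
 6  0  0  1  2  3  3  4  4  5  5
 5  0  1  1  2  3  3  4  5  5  5
 4  0  1  2  2  3  3  4  5  6  6
 4  0  1  2  2  3  3  4  5  6  6
 7  0  1  2  2  3  4  4  5  6  7
dp[10][9] = 7. One LCS (by backtracking along matches): 4, 4, 7, 6, 5, 4, 7.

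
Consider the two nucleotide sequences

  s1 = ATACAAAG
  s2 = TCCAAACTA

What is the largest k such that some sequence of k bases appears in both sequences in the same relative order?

5

One common subsequence of length 5: T at s1[2]=s2[1] → A at s1[3]=s2[4] → A at s1[5]=s2[5] → A at s1[6]=s2[6] → A at s1[7]=s2[9]. dp[8][9] = 5 confirms this is the maximum.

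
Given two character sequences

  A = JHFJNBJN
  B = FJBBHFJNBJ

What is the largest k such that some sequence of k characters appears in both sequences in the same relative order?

Let dp[i][j] be the LCS length of the first i characters of A and the first j characters of B. dp[i][j] = dp[i-1][j-1]+1 when the i-th and j-th characters match, else max(dp[i-1][j], dp[i][j-1]).
    ·  F  J  B  B  H  F  J  N  B  J
 ·  0  0  0  0  0  0  0  0  0  0  0
 J  0  0  1  1  1  1  1  1  1  1  1
 H  0  0  1  1  1  2  2  2  2  2  2
 F  0  1  1  1  1  2  3  3  3  3  3
 J  0  1  2  2  2  2  3  4  4  4  4
 N  0  1  2  2  2  2  3  4  5  5  5
 B  0  1  2  3  3  3  3  4  5  6  6
 J  0  1  2  3  3  3  3  4  5  6  7
 N  0  1  2  3  3  3  3  4  5  6  7
dp[8][10] = 7. One LCS (by backtracking along matches): JHFJNBJ.

7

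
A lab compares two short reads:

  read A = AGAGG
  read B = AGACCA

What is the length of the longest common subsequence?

Pick A [1,1], G [2,2], A [3,6]; all 3 bases appear in both, in order. The LCS DP gives dp[5][6] = 3, so this is optimal.

3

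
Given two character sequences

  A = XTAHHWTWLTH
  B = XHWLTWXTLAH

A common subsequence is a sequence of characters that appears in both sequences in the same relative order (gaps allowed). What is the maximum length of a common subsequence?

7

Let dp[i][j] be the LCS length of the first i characters of A and the first j characters of B. dp[i][j] = dp[i-1][j-1]+1 when the i-th and j-th characters match, else max(dp[i-1][j], dp[i][j-1]).
    ·  X  H  W  L  T  W  X  T  L  A  H
 ·  0  0  0  0  0  0  0  0  0  0  0  0
 X  0  1  1  1  1  1  1  1  1  1  1  1
 T  0  1  1  1  1  2  2  2  2  2  2  2
 A  0  1  1  1  1  2  2  2  2  2  3  3
 H  0  1  2  2  2  2  2  2  2  2  3  4
 H  0  1  2  2  2  2  2  2  2  2  3  4
 W  0  1  2  3  3  3  3  3  3  3  3  4
 T  0  1  2  3  3  4  4  4  4  4  4  4
 W  0  1  2  3  3  4  5  5  5  5  5  5
 L  0  1  2  3  4  4  5  5  5  6  6  6
 T  0  1  2  3  4  5  5  5  6  6  6  6
 H  0  1  2  3  4  5  5  5  6  6  6  7
dp[11][11] = 7. One LCS (by backtracking along matches): XHWTWLH.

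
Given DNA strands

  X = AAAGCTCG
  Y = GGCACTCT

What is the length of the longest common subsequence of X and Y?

4

Match A [3,4], then C [5,5], then T [6,6], then C [7,7] — 4 bases in the same relative order in both. The LCS DP gives dp[8][8] = 4, so this is optimal.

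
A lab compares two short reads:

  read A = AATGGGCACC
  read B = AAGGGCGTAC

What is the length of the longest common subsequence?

Pick A (read A #1, read B #1); then A (read A #2, read B #2); then G (read A #4, read B #3); then G (read A #5, read B #4); then G (read A #6, read B #5); then C (read A #7, read B #6); then A (read A #8, read B #9); then C (read A #10, read B #10); all 8 bases appear in both, in order. Since dp[10][10] = 8, nothing longer is possible.

8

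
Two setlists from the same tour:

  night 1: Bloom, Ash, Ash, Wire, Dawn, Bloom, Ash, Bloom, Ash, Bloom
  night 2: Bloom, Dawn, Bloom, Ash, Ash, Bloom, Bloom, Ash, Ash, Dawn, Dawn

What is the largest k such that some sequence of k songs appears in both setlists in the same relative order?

6

Pick Bloom (night 1 #1, night 2 #3); then Ash (night 1 #2, night 2 #4); then Ash (night 1 #3, night 2 #5); then Bloom (night 1 #6, night 2 #7); then Ash (night 1 #7, night 2 #8); then Ash (night 1 #9, night 2 #9); all 6 songs appear in both, in order, and the DP table's final entry dp[10][11] is also 6, so no common subsequence is longer.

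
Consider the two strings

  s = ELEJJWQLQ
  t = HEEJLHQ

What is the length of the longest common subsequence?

Pick E (s #1, t #2); then E (s #3, t #3); then J (s #5, t #4); then L (s #8, t #5); then Q (s #9, t #7); all 5 characters appear in both, in order. Since dp[9][7] = 5, nothing longer is possible.

5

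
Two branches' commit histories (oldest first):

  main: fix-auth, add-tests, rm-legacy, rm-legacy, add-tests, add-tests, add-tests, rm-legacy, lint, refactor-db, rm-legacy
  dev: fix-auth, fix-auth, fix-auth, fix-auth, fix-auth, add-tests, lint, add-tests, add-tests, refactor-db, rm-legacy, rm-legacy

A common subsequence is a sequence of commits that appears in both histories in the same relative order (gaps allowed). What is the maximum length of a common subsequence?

6

One common subsequence of length 6: fix-auth [1,5]; then add-tests [2,6]; then add-tests [5,8]; then add-tests [6,9]; then rm-legacy [8,11]; then rm-legacy [11,12]. dp[11][12] = 6 confirms this is the maximum.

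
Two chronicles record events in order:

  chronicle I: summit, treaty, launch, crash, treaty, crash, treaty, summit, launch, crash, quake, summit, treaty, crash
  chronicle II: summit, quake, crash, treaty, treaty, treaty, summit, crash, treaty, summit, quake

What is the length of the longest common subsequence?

7

Taking summit [1,1]; then treaty [2,5]; then treaty [5,6]; then crash [6,8]; then treaty [7,9]; then summit [8,10]; then quake [11,11] gives a common subsequence of length 7, and the DP table's final entry dp[14][11] is also 7, so no common subsequence is longer.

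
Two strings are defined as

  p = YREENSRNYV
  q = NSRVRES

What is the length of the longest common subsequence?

Taking N at p[5]=q[1], S at p[6]=q[2], R at p[7]=q[3], V at p[10]=q[4] gives a common subsequence of length 4. dp[10][7] = 4 confirms this is the maximum.

4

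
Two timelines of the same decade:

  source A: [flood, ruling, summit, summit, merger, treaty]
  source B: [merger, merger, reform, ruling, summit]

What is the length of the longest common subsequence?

Pick ruling [2,4]; then summit [4,5]; all 2 events appear in both, in order. dp[6][5] = 2 confirms this is the maximum.

2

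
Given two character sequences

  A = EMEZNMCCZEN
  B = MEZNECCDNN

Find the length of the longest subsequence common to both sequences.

7

Pick M at A[2]=B[1], E at A[3]=B[2], Z at A[4]=B[3], N at A[5]=B[4], C at A[7]=B[6], C at A[8]=B[7], N at A[11]=B[10]; all 7 characters appear in both, in order, and the DP table's final entry dp[11][10] is also 7, so no common subsequence is longer.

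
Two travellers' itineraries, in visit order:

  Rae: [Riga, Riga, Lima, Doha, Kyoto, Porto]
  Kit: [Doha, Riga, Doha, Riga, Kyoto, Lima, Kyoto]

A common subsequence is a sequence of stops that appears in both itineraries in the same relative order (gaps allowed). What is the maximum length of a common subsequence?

Pick Riga at Rae[1]=Kit[2], then Riga at Rae[2]=Kit[4], then Lima at Rae[3]=Kit[6], then Kyoto at Rae[5]=Kit[7]; all 4 stops appear in both, in order. dp[6][7] = 4 confirms this is the maximum.

4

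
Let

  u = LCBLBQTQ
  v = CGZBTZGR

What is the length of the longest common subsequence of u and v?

Match C at u[2]=v[1] → B at u[5]=v[4] → T at u[7]=v[5] — 3 characters in the same relative order in both. dp[8][8] = 3 confirms this is the maximum.

3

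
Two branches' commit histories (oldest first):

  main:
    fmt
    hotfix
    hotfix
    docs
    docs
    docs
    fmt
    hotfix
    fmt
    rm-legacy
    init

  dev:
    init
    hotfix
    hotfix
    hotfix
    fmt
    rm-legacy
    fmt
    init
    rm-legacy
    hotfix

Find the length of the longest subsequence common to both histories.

6

Taking hotfix (main #2, dev #2) → hotfix (main #3, dev #3) → hotfix (main #8, dev #4) → fmt (main #9, dev #5) → rm-legacy (main #10, dev #6) → init (main #11, dev #8) gives a common subsequence of length 6. The LCS DP gives dp[11][10] = 6, so this is optimal.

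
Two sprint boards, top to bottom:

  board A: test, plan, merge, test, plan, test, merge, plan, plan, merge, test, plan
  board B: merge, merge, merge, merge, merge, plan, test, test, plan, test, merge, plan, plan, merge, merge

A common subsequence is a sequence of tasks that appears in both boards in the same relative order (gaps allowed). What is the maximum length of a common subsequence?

8

One common subsequence of length 8: test at board A[1]=board B[7] → test at board A[4]=board B[8] → plan at board A[5]=board B[9] → test at board A[6]=board B[10] → merge at board A[7]=board B[11] → plan at board A[8]=board B[12] → plan at board A[9]=board B[13] → merge at board A[10]=board B[15]. dp[12][15] = 8 confirms this is the maximum.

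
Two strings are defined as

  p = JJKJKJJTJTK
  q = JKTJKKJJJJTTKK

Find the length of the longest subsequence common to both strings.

Match J (p #1, q #1), J (p #2, q #4), K (p #3, q #6), J (p #4, q #8), J (p #6, q #9), J (p #7, q #10), T (p #8, q #11), T (p #10, q #12), K (p #11, q #14) — 9 characters in the same relative order in both. dp[11][14] = 9 confirms this is the maximum.

9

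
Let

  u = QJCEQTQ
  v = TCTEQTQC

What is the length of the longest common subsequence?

5

Let dp[i][j] be the LCS length of the first i characters of u and the first j characters of v. dp[i][j] = dp[i-1][j-1]+1 when the i-th and j-th characters match, else max(dp[i-1][j], dp[i][j-1]).
    ·  T  C  T  E  Q  T  Q  C
 ·  0  0  0  0  0  0  0  0  0
 Q  0  0  0  0  0  1  1  1  1
 J  0  0  0  0  0  1  1  1  1
 C  0  0  1  1  1  1  1  1  2
 E  0  0  1  1  2  2  2  2  2
 Q  0  0  1  1  2  3  3  3  3
 T  0  1  1  2  2  3  4  4  4
 Q  0  1  1  2  2  3  4  5  5
dp[7][8] = 5. One LCS (by backtracking along matches): CEQTQ.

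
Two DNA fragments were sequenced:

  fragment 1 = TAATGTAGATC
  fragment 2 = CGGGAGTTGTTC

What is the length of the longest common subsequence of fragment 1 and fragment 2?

Match T at fragment 1[1]=fragment 2[7], then T at fragment 1[4]=fragment 2[8], then G at fragment 1[5]=fragment 2[9], then T at fragment 1[6]=fragment 2[10], then T at fragment 1[10]=fragment 2[11], then C at fragment 1[11]=fragment 2[12] — 6 bases in the same relative order in both. The LCS DP gives dp[11][12] = 6, so this is optimal.

6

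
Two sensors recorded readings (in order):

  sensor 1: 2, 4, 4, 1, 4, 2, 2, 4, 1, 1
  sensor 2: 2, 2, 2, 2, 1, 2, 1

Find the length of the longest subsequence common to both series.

5

Pick 2 (sensor 1 #1, sensor 2 #2) → 2 (sensor 1 #6, sensor 2 #3) → 2 (sensor 1 #7, sensor 2 #4) → 1 (sensor 1 #9, sensor 2 #5) → 1 (sensor 1 #10, sensor 2 #7); all 5 values appear in both, in order. Since dp[10][7] = 5, nothing longer is possible.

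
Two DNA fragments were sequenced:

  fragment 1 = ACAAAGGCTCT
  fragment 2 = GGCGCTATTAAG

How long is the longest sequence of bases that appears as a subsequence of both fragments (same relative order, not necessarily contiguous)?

Let dp[i][j] be the LCS length of the first i bases of fragment 1 and the first j bases of fragment 2. dp[i][j] = dp[i-1][j-1]+1 when the i-th and j-th bases match, else max(dp[i-1][j], dp[i][j-1]).
    ·  G  G  C  G  C  T  A  T  T  A  A  G
 ·  0  0  0  0  0  0  0  0  0  0  0  0  0
 A  0  0  0  0  0  0  0  1  1  1  1  1  1
 C  0  0  0  1  1  1  1  1  1  1  1  1  1
 A  0  0  0  1  1  1  1  2  2  2  2  2  2
 A  0  0  0  1  1  1  1  2  2  2  3  3  3
 A  0  0  0  1  1  1  1  2  2  2  3  4  4
 G  0  1  1  1  2  2  2  2  2  2  3  4  5
 G  0  1  2  2  2  2  2  2  2  2  3  4  5
 C  0  1  2  3  3  3  3  3  3  3  3  4  5
 T  0  1  2  3  3  3  4  4  4  4  4  4  5
 C  0  1  2  3  3  4  4  4  4  4  4  4  5
 T  0  1  2  3  3  4  5  5  5  5  5  5  5
dp[11][12] = 5. One LCS (by backtracking along matches): CAAAG.

5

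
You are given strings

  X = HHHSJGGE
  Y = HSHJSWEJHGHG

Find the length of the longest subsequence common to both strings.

Taking H (X #1, Y #1), H (X #2, Y #3), S (X #4, Y #5), J (X #5, Y #8), G (X #6, Y #10), G (X #7, Y #12) gives a common subsequence of length 6. dp[8][12] = 6 confirms this is the maximum.

6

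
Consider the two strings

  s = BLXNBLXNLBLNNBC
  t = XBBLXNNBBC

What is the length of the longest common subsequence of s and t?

Let dp[i][j] be the LCS length of the first i characters of s and the first j characters of t. dp[i][j] = dp[i-1][j-1]+1 when the i-th and j-th characters match, else max(dp[i-1][j], dp[i][j-1]).
    ·  X  B  B  L  X  N  N  B  B  C
 ·  0  0  0  0  0  0  0  0  0  0  0
 B  0  0  1  1  1  1  1  1  1  1  1
 L  0  0  1  1  2  2  2  2  2  2  2
 X  0  1  1  1  2  3  3  3  3  3  3
 N  0  1  1  1  2  3  4  4  4  4  4
 B  0  1  2  2  2  3  4  4  5  5  5
 L  0  1  2  2  3  3  4  4  5  5  5
 X  0  1  2  2  3  4  4  4  5  5  5
 N  0  1  2  2  3  4  5  5  5  5  5
 L  0  1  2  2  3  4  5  5  5  5  5
 B  0  1  2  3  3  4  5  5  6  6  6
 L  0  1  2  3  4  4  5  5  6  6  6
 N  0  1  2  3  4  4  5  6  6  6  6
 N  0  1  2  3  4  4  5  6  6  6  6
 B  0  1  2  3  4  4  5  6  7  7  7
 C  0  1  2  3  4  4  5  6  7  7  8
dp[15][10] = 8. One LCS (by backtracking along matches): BLXNNBBC.

8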